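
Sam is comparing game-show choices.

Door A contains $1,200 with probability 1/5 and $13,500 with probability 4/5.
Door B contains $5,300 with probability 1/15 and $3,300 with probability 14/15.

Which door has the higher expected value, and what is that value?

Door A ($11,040)

Door A = 1/5 × 1200 + 4/5 × 13500 = 240 + 10800 = 11040
Door B = 1/15 × 5300 + 14/15 × 3300 = 353.3333 + 3080 = 3433.3333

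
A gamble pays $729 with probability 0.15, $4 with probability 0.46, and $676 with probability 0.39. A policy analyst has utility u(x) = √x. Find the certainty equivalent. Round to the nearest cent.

$228.31

E[u] = 0.15·√729 + 0.46·√4 + 0.39·√676 = 0.15·27 + 0.46·2 + 0.39·26 = 15.11
CE = (15.11)² = 228.3121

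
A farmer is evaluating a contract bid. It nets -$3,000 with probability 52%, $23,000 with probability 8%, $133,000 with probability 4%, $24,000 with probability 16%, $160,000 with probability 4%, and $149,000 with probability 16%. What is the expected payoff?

$39,680

EV = 0.52 × (-3000) + 0.08 × 23000 + 0.04 × 133000 + 0.16 × 24000 + 0.04 × 160000 + 0.16 × 149000 = -1560 + 1840 + 5320 + 3840 + 6400 + 23840 = 39680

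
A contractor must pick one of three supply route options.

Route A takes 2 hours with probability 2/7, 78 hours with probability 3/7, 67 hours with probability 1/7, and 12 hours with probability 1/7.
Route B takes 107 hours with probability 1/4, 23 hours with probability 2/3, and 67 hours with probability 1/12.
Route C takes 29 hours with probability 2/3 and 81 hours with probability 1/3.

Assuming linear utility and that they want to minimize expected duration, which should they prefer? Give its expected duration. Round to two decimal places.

Route A = 2/7 × 2 + 3/7 × 78 + 1/7 × 67 + 1/7 × 12 = 0.5714 + 33.4286 + 9.5714 + 1.7143 = 45.2857
Route B = 1/4 × 107 + 2/3 × 23 + 1/12 × 67 = 26.75 + 15.3333 + 5.5833 = 47.6667
Route C = 2/3 × 29 + 1/3 × 81 = 19.3333 + 27 = 46.3333

Route A (45.29 hours)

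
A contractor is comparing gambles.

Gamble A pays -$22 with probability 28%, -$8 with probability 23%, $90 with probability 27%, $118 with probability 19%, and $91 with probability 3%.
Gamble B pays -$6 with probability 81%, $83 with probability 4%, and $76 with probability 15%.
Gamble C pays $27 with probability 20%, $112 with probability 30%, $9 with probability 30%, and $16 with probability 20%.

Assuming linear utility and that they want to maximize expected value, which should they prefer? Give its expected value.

Gamble A = 0.28 × (-22) + 0.23 × (-8) + 0.27 × 90 + 0.19 × 118 + 0.03 × 91 = -6.16 − 1.84 + 24.3 + 22.42 + 2.73 = 41.45
Gamble B = 0.81 × (-6) + 0.04 × 83 + 0.15 × 76 = -4.86 + 3.32 + 11.4 = 9.86
Gamble C = 0.2 × 27 + 0.3 × 112 + 0.3 × 9 + 0.2 × 16 = 5.4 + 33.6 + 2.7 + 3.2 = 44.9

Gamble C ($44.90)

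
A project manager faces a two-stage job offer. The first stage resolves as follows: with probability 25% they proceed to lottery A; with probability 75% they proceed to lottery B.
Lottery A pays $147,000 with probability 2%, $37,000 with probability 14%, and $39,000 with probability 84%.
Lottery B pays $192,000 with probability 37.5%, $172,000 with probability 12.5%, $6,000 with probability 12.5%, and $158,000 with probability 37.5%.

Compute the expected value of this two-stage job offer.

EV(A) = 0.02 × 147000 + 0.14 × 37000 + 0.84 × 39000 = 2940 + 5180 + 32760 = 40880
EV(B) = 0.375 × 192000 + 0.125 × 172000 + 0.125 × 6000 + 0.375 × 158000 = 72000 + 21500 + 750 + 59250 = 153500
Overall = 0.25 × 40880 + 0.75 × 153500 = 10220 + 115125 = 125345

$125,345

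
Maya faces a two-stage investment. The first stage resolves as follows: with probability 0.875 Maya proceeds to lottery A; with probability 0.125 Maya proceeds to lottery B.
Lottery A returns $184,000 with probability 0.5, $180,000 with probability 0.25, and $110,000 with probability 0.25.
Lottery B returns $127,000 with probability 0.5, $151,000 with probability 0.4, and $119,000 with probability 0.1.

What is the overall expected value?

EV(A) = 0.5 × 184000 + 0.25 × 180000 + 0.25 × 110000 = 92000 + 45000 + 27500 = 164500
EV(B) = 0.5 × 127000 + 0.4 × 151000 + 0.1 × 119000 = 63500 + 60400 + 11900 = 135800
Overall = 0.875 × 164500 + 0.125 × 135800 = 143937.5 + 16975 = 160912.5

$160,912.50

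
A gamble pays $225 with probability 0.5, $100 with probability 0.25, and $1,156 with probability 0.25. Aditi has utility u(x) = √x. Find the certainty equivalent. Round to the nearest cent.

$342.25

E[u] = 0.5·√225 + 0.25·√100 + 0.25·√1156 = 0.5·15 + 0.25·10 + 0.25·34 = 18.5
CE = (18.5)² = 342.25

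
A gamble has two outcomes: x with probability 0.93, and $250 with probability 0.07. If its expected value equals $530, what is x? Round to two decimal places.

x = $551.08

0.93·x + 0.07·250 = 530
0.93·x = 530 − 17.5 = 512.5
x = 512.5 / 0.93 = 551.0753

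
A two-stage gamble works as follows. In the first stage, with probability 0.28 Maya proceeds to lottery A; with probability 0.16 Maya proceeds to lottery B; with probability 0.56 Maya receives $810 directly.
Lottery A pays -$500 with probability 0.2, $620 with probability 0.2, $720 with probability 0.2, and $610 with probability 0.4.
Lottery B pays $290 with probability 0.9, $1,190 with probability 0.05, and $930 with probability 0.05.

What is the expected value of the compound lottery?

EV(A) = 0.2 × (-500) + 0.2 × 620 + 0.2 × 720 + 0.4 × 610 = -100 + 124 + 144 + 244 = 412
EV(B) = 0.9 × 290 + 0.05 × 1190 + 0.05 × 930 = 261 + 59.5 + 46.5 = 367
Branch C: 810 (certain)
Overall = 0.28 × 412 + 0.16 × 367 + 0.56 × 810 = 115.36 + 58.72 + 453.6 = 627.68

$627.68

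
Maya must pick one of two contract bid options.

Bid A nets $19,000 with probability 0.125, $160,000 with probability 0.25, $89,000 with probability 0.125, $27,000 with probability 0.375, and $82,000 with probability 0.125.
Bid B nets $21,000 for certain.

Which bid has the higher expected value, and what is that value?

Bid A ($73,875)

Bid A = 0.125 × 19000 + 0.25 × 160000 + 0.125 × 89000 + 0.375 × 27000 + 0.125 × 82000 = 2375 + 40000 + 11125 + 10125 + 10250 = 73875
Bid B: 21000 (certain)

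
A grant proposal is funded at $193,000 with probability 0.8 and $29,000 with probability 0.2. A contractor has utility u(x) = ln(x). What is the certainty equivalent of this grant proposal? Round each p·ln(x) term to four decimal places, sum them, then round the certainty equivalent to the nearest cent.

E[u] = 0.8·ln(193000) + 0.2·ln(29000) = 9.7364 + 2.0550 = 11.7914
CE = e^11.7914 ≈ 132111.30

$132,111.30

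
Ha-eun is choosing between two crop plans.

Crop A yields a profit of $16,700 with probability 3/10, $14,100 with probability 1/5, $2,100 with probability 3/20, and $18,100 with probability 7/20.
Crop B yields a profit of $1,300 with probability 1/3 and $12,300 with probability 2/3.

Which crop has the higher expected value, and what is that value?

Crop A = 3/10 × 16700 + 1/5 × 14100 + 3/20 × 2100 + 7/20 × 18100 = 5010 + 2820 + 315 + 6335 = 14480
Crop B = 1/3 × 1300 + 2/3 × 12300 = 433.3333 + 8200 = 8633.3333

Crop A ($14,480)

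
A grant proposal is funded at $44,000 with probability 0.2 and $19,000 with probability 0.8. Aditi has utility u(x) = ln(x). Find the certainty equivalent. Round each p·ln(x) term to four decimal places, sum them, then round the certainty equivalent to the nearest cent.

$22,475.92

E[u] = 0.2·ln(44000) + 0.8·ln(19000) = 2.1384 + 7.8818 = 10.0202
CE = e^10.0202 ≈ 22475.92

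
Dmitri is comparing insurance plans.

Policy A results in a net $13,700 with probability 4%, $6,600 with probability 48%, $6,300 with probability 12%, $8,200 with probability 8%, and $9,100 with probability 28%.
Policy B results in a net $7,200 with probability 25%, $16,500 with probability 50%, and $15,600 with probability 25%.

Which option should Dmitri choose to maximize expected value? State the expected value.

Policy A = 0.04 × 13700 + 0.48 × 6600 + 0.12 × 6300 + 0.08 × 8200 + 0.28 × 9100 = 548 + 3168 + 756 + 656 + 2548 = 7676
Policy B = 0.25 × 7200 + 0.5 × 16500 + 0.25 × 15600 = 1800 + 8250 + 3900 = 13950

Policy B ($13,950)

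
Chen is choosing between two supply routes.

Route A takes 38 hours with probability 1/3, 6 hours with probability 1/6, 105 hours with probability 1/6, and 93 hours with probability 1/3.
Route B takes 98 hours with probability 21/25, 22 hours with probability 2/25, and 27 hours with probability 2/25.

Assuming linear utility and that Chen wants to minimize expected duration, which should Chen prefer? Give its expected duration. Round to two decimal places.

Route A = 1/3 × 38 + 1/6 × 6 + 1/6 × 105 + 1/3 × 93 = 12.6667 + 1 + 17.5 + 31 = 62.1667
Route B = 21/25 × 98 + 2/25 × 22 + 2/25 × 27 = 82.32 + 1.76 + 2.16 = 86.24

Route A (62.17 hours)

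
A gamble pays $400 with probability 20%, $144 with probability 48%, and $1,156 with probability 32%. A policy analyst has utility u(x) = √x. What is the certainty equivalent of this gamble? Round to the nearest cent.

$426.01

E[u] = 0.2·√400 + 0.48·√144 + 0.32·√1156 = 0.2·20 + 0.48·12 + 0.32·34 = 20.64
CE = (20.64)² = 426.0096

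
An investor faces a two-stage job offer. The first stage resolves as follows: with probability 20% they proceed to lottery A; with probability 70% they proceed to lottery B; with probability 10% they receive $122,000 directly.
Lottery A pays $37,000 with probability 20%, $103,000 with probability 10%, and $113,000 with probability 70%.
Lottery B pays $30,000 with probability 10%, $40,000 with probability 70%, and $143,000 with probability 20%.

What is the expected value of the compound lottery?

EV(A) = 0.2 × 37000 + 0.1 × 103000 + 0.7 × 113000 = 7400 + 10300 + 79100 = 96800
EV(B) = 0.1 × 30000 + 0.7 × 40000 + 0.2 × 143000 = 3000 + 28000 + 28600 = 59600
Branch C: 122000 (certain)
Overall = 0.2 × 96800 + 0.7 × 59600 + 0.1 × 122000 = 19360 + 41720 + 12200 = 73280

$73,280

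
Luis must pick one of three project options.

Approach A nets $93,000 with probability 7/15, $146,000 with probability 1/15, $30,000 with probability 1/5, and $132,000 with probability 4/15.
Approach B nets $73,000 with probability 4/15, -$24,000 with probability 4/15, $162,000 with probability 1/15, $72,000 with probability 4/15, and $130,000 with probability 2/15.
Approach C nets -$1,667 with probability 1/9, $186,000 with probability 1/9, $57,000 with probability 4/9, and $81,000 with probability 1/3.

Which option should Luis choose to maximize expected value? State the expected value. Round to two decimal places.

Approach A ($94,333.33)

Approach A = 7/15 × 93000 + 1/15 × 146000 + 1/5 × 30000 + 4/15 × 132000 = 43400 + 9733.3333 + 6000 + 35200 = 94333.3333
Approach B = 4/15 × 73000 + 4/15 × (-24000) + 1/15 × 162000 + 4/15 × 72000 + 2/15 × 130000 = 19466.6667 − 6400 + 10800 + 19200 + 17333.3333 = 60400
Approach C = 1/9 × (-1667) + 1/9 × 186000 + 4/9 × 57000 + 1/3 × 81000 = -185.2222 + 20666.6667 + 25333.3333 + 27000 = 72814.7778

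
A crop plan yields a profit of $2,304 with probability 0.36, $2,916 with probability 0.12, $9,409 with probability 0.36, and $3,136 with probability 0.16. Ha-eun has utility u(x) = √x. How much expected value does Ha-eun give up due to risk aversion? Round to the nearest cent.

$493.19

E[u] = 0.36·√2304 + 0.12·√2916 + 0.36·√9409 + 0.16·√3136 = 0.36·48 + 0.12·54 + 0.36·97 + 0.16·56 = 67.64
CE = (67.64)² = 4575.1696
Risk premium = EV − CE = 5068.36 − 4575.1696 = 493.1904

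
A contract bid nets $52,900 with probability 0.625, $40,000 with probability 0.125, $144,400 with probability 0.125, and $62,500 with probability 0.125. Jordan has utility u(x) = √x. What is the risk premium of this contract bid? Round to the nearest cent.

$2,668.75

E[u] = 0.625·√52900 + 0.125·√40000 + 0.125·√144400 + 0.125·√62500 = 0.625·230 + 0.125·200 + 0.125·380 + 0.125·250 = 247.5
CE = (247.5)² = 61256.25
Risk premium = EV − CE = 63925 − 61256.25 = 2668.75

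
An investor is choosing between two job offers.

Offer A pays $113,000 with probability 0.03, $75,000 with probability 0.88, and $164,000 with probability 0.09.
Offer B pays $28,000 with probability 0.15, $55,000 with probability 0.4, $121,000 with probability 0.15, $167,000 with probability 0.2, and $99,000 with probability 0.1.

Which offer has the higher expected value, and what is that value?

Offer B ($87,650)

Offer A = 0.03 × 113000 + 0.88 × 75000 + 0.09 × 164000 = 3390 + 66000 + 14760 = 84150
Offer B = 0.15 × 28000 + 0.4 × 55000 + 0.15 × 121000 + 0.2 × 167000 + 0.1 × 99000 = 4200 + 22000 + 18150 + 33400 + 9900 = 87650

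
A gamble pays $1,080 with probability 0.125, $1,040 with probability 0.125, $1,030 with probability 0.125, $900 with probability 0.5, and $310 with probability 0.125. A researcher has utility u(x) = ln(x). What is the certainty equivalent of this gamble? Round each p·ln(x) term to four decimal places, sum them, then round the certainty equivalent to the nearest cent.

$834.64

E[u] = 0.125·ln(1080) + 0.125·ln(1040) + 0.125·ln(1030) + 0.5·ln(900) + 0.125·ln(310) = 0.8731 + 0.8684 + 0.8672 + 3.4012 + 0.7171 = 6.7270
CE = e^6.7270 ≈ 834.64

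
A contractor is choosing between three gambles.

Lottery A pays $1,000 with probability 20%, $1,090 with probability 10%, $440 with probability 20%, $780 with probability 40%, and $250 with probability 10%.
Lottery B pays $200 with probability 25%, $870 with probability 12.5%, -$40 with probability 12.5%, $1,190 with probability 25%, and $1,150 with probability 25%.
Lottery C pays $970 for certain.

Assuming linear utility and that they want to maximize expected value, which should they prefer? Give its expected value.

Lottery C ($970)

Lottery A = 0.2 × 1000 + 0.1 × 1090 + 0.2 × 440 + 0.4 × 780 + 0.1 × 250 = 200 + 109 + 88 + 312 + 25 = 734
Lottery B = 0.25 × 200 + 0.125 × 870 + 0.125 × (-40) + 0.25 × 1190 + 0.25 × 1150 = 50 + 108.75 − 5 + 297.5 + 287.5 = 738.75
Lottery C: 970 (certain)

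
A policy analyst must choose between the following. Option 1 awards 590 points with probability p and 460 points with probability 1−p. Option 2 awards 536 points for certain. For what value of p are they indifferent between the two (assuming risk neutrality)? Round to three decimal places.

p·590 + (1−p)·460 = 536
130p + 460 = 536
p = (536 − 460) / 130

p = 0.585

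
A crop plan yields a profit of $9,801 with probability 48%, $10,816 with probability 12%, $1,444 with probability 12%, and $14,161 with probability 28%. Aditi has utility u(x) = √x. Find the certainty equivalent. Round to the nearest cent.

$9,580.49

E[u] = 0.48·√9801 + 0.12·√10816 + 0.12·√1444 + 0.28·√14161 = 0.48·99 + 0.12·104 + 0.12·38 + 0.28·119 = 97.88
CE = (97.88)² = 9580.4944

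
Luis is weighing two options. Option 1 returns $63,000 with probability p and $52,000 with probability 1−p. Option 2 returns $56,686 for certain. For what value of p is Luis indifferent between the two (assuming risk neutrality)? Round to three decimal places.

p·63000 + (1−p)·52000 = 56686
11000p + 52000 = 56686
p = (56686 − 52000) / 11000

p = 0.426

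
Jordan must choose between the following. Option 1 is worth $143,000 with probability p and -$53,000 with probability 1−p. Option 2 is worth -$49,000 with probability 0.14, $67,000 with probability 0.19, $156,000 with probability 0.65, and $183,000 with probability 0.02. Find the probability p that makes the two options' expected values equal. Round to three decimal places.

EV(Option 2) = 0.14 × (-49000) + 0.19 × 67000 + 0.65 × 156000 + 0.02 × 183000 = -6860 + 12730 + 101400 + 3660 = 110930
p·143000 + (1−p)·(-53000) = 110930
196000p − 53000 = 110930
p = (110930 + 53000) / 196000

p = 0.836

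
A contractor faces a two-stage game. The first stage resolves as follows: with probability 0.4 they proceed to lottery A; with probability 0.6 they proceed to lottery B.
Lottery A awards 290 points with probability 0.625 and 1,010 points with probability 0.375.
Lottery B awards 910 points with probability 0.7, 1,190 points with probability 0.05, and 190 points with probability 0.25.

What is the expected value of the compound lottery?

EV(A) = 0.625 × 290 + 0.375 × 1010 = 181.25 + 378.75 = 560
EV(B) = 0.7 × 910 + 0.05 × 1190 + 0.25 × 190 = 637 + 59.5 + 47.5 = 744
Overall = 0.4 × 560 + 0.6 × 744 = 224 + 446.4 = 670.4

670.4 points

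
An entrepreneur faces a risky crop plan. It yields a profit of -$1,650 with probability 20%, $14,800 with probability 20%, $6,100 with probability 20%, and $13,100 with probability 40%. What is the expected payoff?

EV = 0.2 × (-1650) + 0.2 × 14800 + 0.2 × 6100 + 0.4 × 13100 = -330 + 2960 + 1220 + 5240 = 9090

$9,090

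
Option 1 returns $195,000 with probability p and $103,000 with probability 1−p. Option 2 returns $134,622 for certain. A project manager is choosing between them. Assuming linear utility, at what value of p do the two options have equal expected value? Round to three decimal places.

p·195000 + (1−p)·103000 = 134622
92000p + 103000 = 134622
p = (134622 − 103000) / 92000

p = 0.344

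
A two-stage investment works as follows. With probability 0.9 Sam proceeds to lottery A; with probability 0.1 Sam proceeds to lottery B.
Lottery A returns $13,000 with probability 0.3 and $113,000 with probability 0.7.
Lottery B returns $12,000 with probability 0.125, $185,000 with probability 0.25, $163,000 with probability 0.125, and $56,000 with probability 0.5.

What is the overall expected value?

EV(A) = 0.3 × 13000 + 0.7 × 113000 = 3900 + 79100 = 83000
EV(B) = 0.125 × 12000 + 0.25 × 185000 + 0.125 × 163000 + 0.5 × 56000 = 1500 + 46250 + 20375 + 28000 = 96125
Overall = 0.9 × 83000 + 0.1 × 96125 = 74700 + 9612.5 = 84312.5

$84,312.50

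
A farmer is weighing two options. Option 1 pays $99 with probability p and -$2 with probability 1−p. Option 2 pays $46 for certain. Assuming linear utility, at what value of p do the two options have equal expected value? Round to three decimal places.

p = 0.475

p·99 + (1−p)·(-2) = 46
101p − 2 = 46
p = (46 + 2) / 101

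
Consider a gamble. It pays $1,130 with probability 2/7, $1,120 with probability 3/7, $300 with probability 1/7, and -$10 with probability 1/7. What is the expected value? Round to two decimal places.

EV = 2/7 × 1130 + 3/7 × 1120 + 1/7 × 300 + 1/7 × (-10) = 322.8571 + 480 + 42.8571 − 1.4286 = 844.2857

$844.29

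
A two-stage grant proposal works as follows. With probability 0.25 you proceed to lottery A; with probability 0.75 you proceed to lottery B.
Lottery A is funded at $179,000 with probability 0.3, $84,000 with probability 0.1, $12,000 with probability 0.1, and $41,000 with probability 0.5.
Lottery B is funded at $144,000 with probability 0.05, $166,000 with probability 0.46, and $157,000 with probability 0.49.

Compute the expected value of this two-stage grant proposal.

EV(A) = 0.3 × 179000 + 0.1 × 84000 + 0.1 × 12000 + 0.5 × 41000 = 53700 + 8400 + 1200 + 20500 = 83800
EV(B) = 0.05 × 144000 + 0.46 × 166000 + 0.49 × 157000 = 7200 + 76360 + 76930 = 160490
Overall = 0.25 × 83800 + 0.75 × 160490 = 20950 + 120367.5 = 141317.5

$141,317.50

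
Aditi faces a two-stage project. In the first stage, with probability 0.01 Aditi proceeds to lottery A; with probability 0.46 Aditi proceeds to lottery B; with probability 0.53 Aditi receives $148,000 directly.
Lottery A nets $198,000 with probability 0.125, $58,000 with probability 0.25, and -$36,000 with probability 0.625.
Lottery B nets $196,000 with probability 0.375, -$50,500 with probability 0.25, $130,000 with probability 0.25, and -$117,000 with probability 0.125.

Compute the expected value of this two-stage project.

EV(A) = 0.125 × 198000 + 0.25 × 58000 + 0.625 × (-36000) = 24750 + 14500 − 22500 = 16750
EV(B) = 0.375 × 196000 + 0.25 × (-50500) + 0.25 × 130000 + 0.125 × (-117000) = 73500 − 12625 + 32500 − 14625 = 78750
Branch C: 148000 (certain)
Overall = 0.01 × 16750 + 0.46 × 78750 + 0.53 × 148000 = 167.5 + 36225 + 78440 = 114832.5

$114,832.50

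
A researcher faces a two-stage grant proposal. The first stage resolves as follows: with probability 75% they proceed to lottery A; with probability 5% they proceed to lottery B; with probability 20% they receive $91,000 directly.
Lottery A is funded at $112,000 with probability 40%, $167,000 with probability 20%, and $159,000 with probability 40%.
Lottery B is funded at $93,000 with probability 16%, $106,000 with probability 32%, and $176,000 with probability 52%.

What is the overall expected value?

EV(A) = 0.4 × 112000 + 0.2 × 167000 + 0.4 × 159000 = 44800 + 33400 + 63600 = 141800
EV(B) = 0.16 × 93000 + 0.32 × 106000 + 0.52 × 176000 = 14880 + 33920 + 91520 = 140320
Branch C: 91000 (certain)
Overall = 0.75 × 141800 + 0.05 × 140320 + 0.2 × 91000 = 106350 + 7016 + 18200 = 131566

$131,566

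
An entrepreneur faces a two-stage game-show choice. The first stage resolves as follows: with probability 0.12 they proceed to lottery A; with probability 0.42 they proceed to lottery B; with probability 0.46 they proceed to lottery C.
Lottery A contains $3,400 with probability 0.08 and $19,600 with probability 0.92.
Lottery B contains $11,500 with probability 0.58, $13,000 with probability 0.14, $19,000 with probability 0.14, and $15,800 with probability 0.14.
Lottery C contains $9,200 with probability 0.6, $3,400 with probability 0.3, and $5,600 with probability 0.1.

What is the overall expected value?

EV(A) = 0.08 × 3400 + 0.92 × 19600 = 272 + 18032 = 18304
EV(B) = 0.58 × 11500 + 0.14 × 13000 + 0.14 × 19000 + 0.14 × 15800 = 6670 + 1820 + 2660 + 2212 = 13362
EV(C) = 0.6 × 9200 + 0.3 × 3400 + 0.1 × 5600 = 5520 + 1020 + 560 = 7100
Overall = 0.12 × 18304 + 0.42 × 13362 + 0.46 × 7100 = 2196.48 + 5612.04 + 3266 = 11074.52

$11,074.52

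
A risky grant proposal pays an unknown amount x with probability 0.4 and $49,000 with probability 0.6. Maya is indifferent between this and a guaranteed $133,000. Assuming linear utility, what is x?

x = $259,000

0.4·x + 0.6·49000 = 133000
0.4·x = 133000 − 29400 = 103600
x = 103600 / 0.4 = 259000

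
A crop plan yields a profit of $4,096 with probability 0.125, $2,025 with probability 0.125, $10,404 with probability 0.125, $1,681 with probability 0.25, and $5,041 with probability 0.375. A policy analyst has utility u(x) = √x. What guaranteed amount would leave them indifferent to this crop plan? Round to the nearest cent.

$4,000.56

E[u] = 0.125·√4096 + 0.125·√2025 + 0.125·√10404 + 0.25·√1681 + 0.375·√5041 = 0.125·64 + 0.125·45 + 0.125·102 + 0.25·41 + 0.375·71 = 63.25
CE = (63.25)² = 4000.5625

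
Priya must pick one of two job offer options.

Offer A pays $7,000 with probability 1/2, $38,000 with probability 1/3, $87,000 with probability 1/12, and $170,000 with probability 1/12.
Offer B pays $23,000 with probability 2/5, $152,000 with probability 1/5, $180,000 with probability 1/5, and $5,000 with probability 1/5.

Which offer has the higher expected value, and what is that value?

Offer B ($76,600)

Offer A = 1/2 × 7000 + 1/3 × 38000 + 1/12 × 87000 + 1/12 × 170000 = 3500 + 12666.6667 + 7250 + 14166.6667 = 37583.3333
Offer B = 2/5 × 23000 + 1/5 × 152000 + 1/5 × 180000 + 1/5 × 5000 = 9200 + 30400 + 36000 + 1000 = 76600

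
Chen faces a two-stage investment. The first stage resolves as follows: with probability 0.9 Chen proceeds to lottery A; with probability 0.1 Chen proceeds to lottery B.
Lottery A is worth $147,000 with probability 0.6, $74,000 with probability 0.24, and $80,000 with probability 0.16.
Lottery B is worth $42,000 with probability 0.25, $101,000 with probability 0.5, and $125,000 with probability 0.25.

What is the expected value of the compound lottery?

$116,109

EV(A) = 0.6 × 147000 + 0.24 × 74000 + 0.16 × 80000 = 88200 + 17760 + 12800 = 118760
EV(B) = 0.25 × 42000 + 0.5 × 101000 + 0.25 × 125000 = 10500 + 50500 + 31250 = 92250
Overall = 0.9 × 118760 + 0.1 × 92250 = 106884 + 9225 = 116109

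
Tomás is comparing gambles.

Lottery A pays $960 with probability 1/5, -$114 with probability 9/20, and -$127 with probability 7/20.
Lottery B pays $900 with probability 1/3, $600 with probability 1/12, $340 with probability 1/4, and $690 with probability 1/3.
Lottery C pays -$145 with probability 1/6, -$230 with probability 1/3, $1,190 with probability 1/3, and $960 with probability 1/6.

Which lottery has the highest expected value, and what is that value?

Lottery B ($665)

Lottery A = 1/5 × 960 + 9/20 × (-114) + 7/20 × (-127) = 192 − 51.3 − 44.45 = 96.25
Lottery B = 1/3 × 900 + 1/12 × 600 + 1/4 × 340 + 1/3 × 690 = 300 + 50 + 85 + 230 = 665
Lottery C = 1/6 × (-145) + 1/3 × (-230) + 1/3 × 1190 + 1/6 × 960 = -24.1667 − 76.6667 + 396.6667 + 160 = 455.8333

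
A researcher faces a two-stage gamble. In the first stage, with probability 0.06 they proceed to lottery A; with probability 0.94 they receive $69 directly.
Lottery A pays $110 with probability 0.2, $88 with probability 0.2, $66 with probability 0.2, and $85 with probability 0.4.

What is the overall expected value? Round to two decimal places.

$70.07

EV(A) = 0.2 × 110 + 0.2 × 88 + 0.2 × 66 + 0.4 × 85 = 22 + 17.6 + 13.2 + 34 = 86.8
Branch B: 69 (certain)
Overall = 0.06 × 86.8 + 0.94 × 69 = 5.208 + 64.86 = 70.068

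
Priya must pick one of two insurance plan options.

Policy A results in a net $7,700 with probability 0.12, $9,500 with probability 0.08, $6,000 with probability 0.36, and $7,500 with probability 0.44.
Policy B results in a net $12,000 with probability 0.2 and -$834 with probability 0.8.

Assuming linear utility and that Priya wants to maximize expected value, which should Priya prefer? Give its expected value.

Policy A = 0.12 × 7700 + 0.08 × 9500 + 0.36 × 6000 + 0.44 × 7500 = 924 + 760 + 2160 + 3300 = 7144
Policy B = 0.2 × 12000 + 0.8 × (-834) = 2400 − 667.2 = 1732.8

Policy A ($7,144)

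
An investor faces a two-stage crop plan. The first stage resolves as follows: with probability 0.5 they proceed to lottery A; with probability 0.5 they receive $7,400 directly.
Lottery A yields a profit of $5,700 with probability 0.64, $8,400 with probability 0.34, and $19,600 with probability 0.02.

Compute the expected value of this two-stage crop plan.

EV(A) = 0.64 × 5700 + 0.34 × 8400 + 0.02 × 19600 = 3648 + 2856 + 392 = 6896
Branch B: 7400 (certain)
Overall = 0.5 × 6896 + 0.5 × 7400 = 3448 + 3700 = 7148

$7,148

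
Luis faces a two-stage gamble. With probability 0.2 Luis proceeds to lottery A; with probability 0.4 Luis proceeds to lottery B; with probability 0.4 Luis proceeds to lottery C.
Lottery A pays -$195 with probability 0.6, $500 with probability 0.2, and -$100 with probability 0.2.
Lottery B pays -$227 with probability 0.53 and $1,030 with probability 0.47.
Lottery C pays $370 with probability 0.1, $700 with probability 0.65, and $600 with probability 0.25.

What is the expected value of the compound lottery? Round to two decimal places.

$394.92

EV(A) = 0.6 × (-195) + 0.2 × 500 + 0.2 × (-100) = -117 + 100 − 20 = -37
EV(B) = 0.53 × (-227) + 0.47 × 1030 = -120.31 + 484.1 = 363.79
EV(C) = 0.1 × 370 + 0.65 × 700 + 0.25 × 600 = 37 + 455 + 150 = 642
Overall = 0.2 × (-37) + 0.4 × 363.79 + 0.4 × 642 = -7.4 + 145.516 + 256.8 = 394.916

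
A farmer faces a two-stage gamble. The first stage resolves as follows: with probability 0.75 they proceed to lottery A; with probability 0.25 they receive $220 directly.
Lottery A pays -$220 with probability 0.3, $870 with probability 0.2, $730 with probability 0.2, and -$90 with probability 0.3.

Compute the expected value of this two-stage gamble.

EV(A) = 0.3 × (-220) + 0.2 × 870 + 0.2 × 730 + 0.3 × (-90) = -66 + 174 + 146 − 27 = 227
Branch B: 220 (certain)
Overall = 0.75 × 227 + 0.25 × 220 = 170.25 + 55 = 225.25

$225.25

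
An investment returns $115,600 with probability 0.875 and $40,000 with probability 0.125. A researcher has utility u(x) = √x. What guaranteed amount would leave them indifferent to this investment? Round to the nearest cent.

$104,006.25

E[u] = 0.875·√115600 + 0.125·√40000 = 0.875·340 + 0.125·200 = 322.5
CE = (322.5)² = 104006.25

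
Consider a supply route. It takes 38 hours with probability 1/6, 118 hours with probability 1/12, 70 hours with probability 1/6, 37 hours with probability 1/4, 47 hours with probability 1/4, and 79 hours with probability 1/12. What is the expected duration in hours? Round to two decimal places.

EV = 1/6 × 38 + 1/12 × 118 + 1/6 × 70 + 1/4 × 37 + 1/4 × 47 + 1/12 × 79 = 6.3333 + 9.8333 + 11.6667 + 9.25 + 11.75 + 6.5833 = 55.4167

55.42 hours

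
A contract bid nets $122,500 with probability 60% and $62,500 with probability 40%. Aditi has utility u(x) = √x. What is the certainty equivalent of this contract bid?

E[u] = 0.6·√122500 + 0.4·√62500 = 0.6·350 + 0.4·250 = 310
CE = (310)² = 96100

$96,100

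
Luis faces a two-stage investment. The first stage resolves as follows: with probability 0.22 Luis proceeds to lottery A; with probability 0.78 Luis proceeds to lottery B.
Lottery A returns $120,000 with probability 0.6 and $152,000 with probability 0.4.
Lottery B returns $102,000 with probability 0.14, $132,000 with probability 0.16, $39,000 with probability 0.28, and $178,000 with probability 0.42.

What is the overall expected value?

EV(A) = 0.6 × 120000 + 0.4 × 152000 = 72000 + 60800 = 132800
EV(B) = 0.14 × 102000 + 0.16 × 132000 + 0.28 × 39000 + 0.42 × 178000 = 14280 + 21120 + 10920 + 74760 = 121080
Overall = 0.22 × 132800 + 0.78 × 121080 = 29216 + 94442.4 = 123658.4

$123,658.40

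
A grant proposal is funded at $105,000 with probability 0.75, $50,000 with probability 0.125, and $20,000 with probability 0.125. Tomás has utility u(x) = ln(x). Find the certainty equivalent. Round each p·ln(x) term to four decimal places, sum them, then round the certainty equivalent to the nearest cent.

$77,784.70

E[u] = 0.75·ln(105000) + 0.125·ln(50000) + 0.125·ln(20000) = 8.6713 + 1.3525 + 1.2379 = 11.2617
CE = e^11.2617 ≈ 77784.70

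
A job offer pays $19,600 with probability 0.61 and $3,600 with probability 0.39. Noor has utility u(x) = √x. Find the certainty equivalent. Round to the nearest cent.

$11,837.44

E[u] = 0.61·√19600 + 0.39·√3600 = 0.61·140 + 0.39·60 = 108.8
CE = (108.8)² = 11837.44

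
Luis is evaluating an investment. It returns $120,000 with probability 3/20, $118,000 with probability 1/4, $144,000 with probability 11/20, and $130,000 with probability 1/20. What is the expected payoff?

$133,200

EV = 3/20 × 120000 + 1/4 × 118000 + 11/20 × 144000 + 1/20 × 130000 = 18000 + 29500 + 79200 + 6500 = 133200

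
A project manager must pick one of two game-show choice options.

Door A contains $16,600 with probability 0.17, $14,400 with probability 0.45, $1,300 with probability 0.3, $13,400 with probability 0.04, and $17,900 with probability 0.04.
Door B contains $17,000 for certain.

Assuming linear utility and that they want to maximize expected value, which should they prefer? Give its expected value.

Door B ($17,000)

Door A = 0.17 × 16600 + 0.45 × 14400 + 0.3 × 1300 + 0.04 × 13400 + 0.04 × 17900 = 2822 + 6480 + 390 + 536 + 716 = 10944
Door B: 17000 (certain)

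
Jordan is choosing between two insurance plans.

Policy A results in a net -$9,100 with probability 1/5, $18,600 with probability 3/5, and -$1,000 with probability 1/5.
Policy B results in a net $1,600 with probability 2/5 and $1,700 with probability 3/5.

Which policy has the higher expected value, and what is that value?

Policy A ($9,140)

Policy A = 1/5 × (-9100) + 3/5 × 18600 + 1/5 × (-1000) = -1820 + 11160 − 200 = 9140
Policy B = 2/5 × 1600 + 3/5 × 1700 = 640 + 1020 = 1660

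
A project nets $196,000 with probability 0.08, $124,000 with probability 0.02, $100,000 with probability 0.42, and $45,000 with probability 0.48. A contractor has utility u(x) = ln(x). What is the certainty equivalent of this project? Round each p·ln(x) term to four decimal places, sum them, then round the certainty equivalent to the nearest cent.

E[u] = 0.08·ln(196000) + 0.02·ln(124000) + 0.42·ln(100000) + 0.48·ln(45000) = 0.9749 + 0.2346 + 4.8354 + 5.1429 = 11.1878
CE = e^11.1878 ≈ 72243.67

$72,243.67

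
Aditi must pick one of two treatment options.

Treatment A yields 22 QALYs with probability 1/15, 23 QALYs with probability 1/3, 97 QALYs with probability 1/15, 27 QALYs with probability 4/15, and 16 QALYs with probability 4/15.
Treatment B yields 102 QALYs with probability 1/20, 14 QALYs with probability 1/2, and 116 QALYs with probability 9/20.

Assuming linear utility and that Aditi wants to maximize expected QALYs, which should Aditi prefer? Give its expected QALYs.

Treatment A = 1/15 × 22 + 1/3 × 23 + 1/15 × 97 + 4/15 × 27 + 4/15 × 16 = 1.4667 + 7.6667 + 6.4667 + 7.2 + 4.2667 = 27.0667
Treatment B = 1/20 × 102 + 1/2 × 14 + 9/20 × 116 = 5.1 + 7 + 52.2 = 64.3

Treatment B (64.3 QALYs)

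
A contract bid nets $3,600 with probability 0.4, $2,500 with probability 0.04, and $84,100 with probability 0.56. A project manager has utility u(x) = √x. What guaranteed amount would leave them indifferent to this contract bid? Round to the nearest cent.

E[u] = 0.4·√3600 + 0.04·√2500 + 0.56·√84100 = 0.4·60 + 0.04·50 + 0.56·290 = 188.4
CE = (188.4)² = 35494.56

$35,494.56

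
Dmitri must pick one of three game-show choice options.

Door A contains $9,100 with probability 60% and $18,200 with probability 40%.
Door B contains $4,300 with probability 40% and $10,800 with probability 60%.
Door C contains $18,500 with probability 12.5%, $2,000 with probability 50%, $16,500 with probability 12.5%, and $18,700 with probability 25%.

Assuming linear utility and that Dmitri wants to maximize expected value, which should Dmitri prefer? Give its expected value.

Door A = 0.6 × 9100 + 0.4 × 18200 = 5460 + 7280 = 12740
Door B = 0.4 × 4300 + 0.6 × 10800 = 1720 + 6480 = 8200
Door C = 0.125 × 18500 + 0.5 × 2000 + 0.125 × 16500 + 0.25 × 18700 = 2312.5 + 1000 + 2062.5 + 4675 = 10050

Door A ($12,740)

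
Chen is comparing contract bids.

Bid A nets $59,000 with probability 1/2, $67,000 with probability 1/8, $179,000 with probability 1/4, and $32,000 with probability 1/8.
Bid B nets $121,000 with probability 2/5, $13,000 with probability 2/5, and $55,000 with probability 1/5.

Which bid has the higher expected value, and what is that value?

Bid A = 1/2 × 59000 + 1/8 × 67000 + 1/4 × 179000 + 1/8 × 32000 = 29500 + 8375 + 44750 + 4000 = 86625
Bid B = 2/5 × 121000 + 2/5 × 13000 + 1/5 × 55000 = 48400 + 5200 + 11000 = 64600

Bid A ($86,625)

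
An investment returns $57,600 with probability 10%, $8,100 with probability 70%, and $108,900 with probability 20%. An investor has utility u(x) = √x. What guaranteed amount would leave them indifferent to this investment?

E[u] = 0.1·√57600 + 0.7·√8100 + 0.2·√108900 = 0.1·240 + 0.7·90 + 0.2·330 = 153
CE = (153)² = 23409

$23,409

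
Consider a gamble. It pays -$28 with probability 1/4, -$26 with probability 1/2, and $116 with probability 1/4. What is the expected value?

EV = 1/4 × (-28) + 1/2 × (-26) + 1/4 × 116 = -7 − 13 + 29 = 9

$9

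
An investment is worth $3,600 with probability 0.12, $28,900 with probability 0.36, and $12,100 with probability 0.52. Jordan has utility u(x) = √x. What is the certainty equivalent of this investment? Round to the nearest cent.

$15,775.36

E[u] = 0.12·√3600 + 0.36·√28900 + 0.52·√12100 = 0.12·60 + 0.36·170 + 0.52·110 = 125.6
CE = (125.6)² = 15775.36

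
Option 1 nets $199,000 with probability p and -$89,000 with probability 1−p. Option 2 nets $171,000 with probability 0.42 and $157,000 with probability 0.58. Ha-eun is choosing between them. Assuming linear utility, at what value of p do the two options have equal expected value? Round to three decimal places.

p = 0.875

EV(Option 2) = 0.42 × 171000 + 0.58 × 157000 = 71820 + 91060 = 162880
p·199000 + (1−p)·(-89000) = 162880
288000p − 89000 = 162880
p = (162880 + 89000) / 288000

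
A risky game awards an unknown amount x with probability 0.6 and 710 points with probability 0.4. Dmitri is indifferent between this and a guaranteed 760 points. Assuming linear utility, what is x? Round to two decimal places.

x = 793.33 points

0.6·x + 0.4·710 = 760
0.6·x = 760 − 284 = 476
x = 476 / 0.6 = 793.3333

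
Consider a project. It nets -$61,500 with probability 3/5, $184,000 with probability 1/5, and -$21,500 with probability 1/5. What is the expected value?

EV = 3/5 × (-61500) + 1/5 × 184000 + 1/5 × (-21500) = -36900 + 36800 − 4300 = -4400

-$4,400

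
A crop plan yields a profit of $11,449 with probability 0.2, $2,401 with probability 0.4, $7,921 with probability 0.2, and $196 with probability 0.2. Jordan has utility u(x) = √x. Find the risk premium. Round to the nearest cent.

$1,079.04

E[u] = 0.2·√11449 + 0.4·√2401 + 0.2·√7921 + 0.2·√196 = 0.2·107 + 0.4·49 + 0.2·89 + 0.2·14 = 61.6
CE = (61.6)² = 3794.56
Risk premium = EV − CE = 4873.6 − 3794.56 = 1079.04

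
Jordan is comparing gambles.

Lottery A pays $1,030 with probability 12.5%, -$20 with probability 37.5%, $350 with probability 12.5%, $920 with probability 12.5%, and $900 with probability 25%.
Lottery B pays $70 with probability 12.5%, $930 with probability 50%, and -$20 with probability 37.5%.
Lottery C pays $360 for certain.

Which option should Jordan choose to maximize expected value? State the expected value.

Lottery A = 0.125 × 1030 + 0.375 × (-20) + 0.125 × 350 + 0.125 × 920 + 0.25 × 900 = 128.75 − 7.5 + 43.75 + 115 + 225 = 505
Lottery B = 0.125 × 70 + 0.5 × 930 + 0.375 × (-20) = 8.75 + 465 − 7.5 = 466.25
Lottery C: 360 (certain)

Lottery A ($505)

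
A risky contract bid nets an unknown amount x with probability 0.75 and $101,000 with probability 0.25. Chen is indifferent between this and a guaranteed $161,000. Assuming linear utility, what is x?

x = $181,000

0.75·x + 0.25·101000 = 161000
0.75·x = 161000 − 25250 = 135750
x = 135750 / 0.75 = 181000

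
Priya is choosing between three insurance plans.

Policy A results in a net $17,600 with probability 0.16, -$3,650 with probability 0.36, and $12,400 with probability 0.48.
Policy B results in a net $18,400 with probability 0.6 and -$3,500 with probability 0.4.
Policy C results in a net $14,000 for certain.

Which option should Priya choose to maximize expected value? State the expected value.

Policy C ($14,000)

Policy A = 0.16 × 17600 + 0.36 × (-3650) + 0.48 × 12400 = 2816 − 1314 + 5952 = 7454
Policy B = 0.6 × 18400 + 0.4 × (-3500) = 11040 − 1400 = 9640
Policy C: 14000 (certain)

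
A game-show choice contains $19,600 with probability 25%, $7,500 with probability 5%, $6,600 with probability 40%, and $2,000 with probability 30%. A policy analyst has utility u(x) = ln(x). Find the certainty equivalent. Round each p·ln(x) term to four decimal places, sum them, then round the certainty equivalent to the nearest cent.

$6,094.24

E[u] = 0.25·ln(19600) + 0.05·ln(7500) + 0.4·ln(6600) + 0.3·ln(2000) = 2.4708 + 0.4461 + 3.5179 + 2.2803 = 8.7151
CE = e^8.7151 ≈ 6094.24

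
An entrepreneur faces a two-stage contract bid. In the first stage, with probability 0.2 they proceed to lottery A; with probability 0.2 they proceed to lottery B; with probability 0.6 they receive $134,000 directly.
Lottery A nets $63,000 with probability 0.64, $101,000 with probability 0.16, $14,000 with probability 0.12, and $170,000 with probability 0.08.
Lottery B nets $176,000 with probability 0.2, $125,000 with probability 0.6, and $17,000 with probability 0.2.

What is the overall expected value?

EV(A) = 0.64 × 63000 + 0.16 × 101000 + 0.12 × 14000 + 0.08 × 170000 = 40320 + 16160 + 1680 + 13600 = 71760
EV(B) = 0.2 × 176000 + 0.6 × 125000 + 0.2 × 17000 = 35200 + 75000 + 3400 = 113600
Branch C: 134000 (certain)
Overall = 0.2 × 71760 + 0.2 × 113600 + 0.6 × 134000 = 14352 + 22720 + 80400 = 117472

$117,472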